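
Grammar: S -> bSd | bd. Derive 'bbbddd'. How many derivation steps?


Derivation: S => bSd => bbSdd => bbbddd
Steps: 3


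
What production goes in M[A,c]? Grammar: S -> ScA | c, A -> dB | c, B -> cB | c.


For [A, c]: 'c' ∈ FIRST(c)
Entry: A -> c


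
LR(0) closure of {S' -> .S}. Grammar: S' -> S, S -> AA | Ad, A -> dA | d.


Start: S' -> .S
For each item with dot before a nonterminal B, add B -> .γ for every B-production
Closure: [S' -> .S, S -> .AA, S -> .Ad, A -> .dA, A -> .d]


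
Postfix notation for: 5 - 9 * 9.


* has higher precedence, evaluate 9*9 first
Postfix: 5 9 9 * -


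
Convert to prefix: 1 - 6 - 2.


left-to-right (same/higher precedence on left): tree is (- (- 1 6) 2)
Prefix: - - 1 6 2


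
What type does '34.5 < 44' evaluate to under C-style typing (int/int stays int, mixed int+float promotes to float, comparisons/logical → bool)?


Operand types: float < int
Rule: comparison yields bool
Result type: bool


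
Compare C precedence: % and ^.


'%' is multiplicative (level 10); '^' is bitwise XOR (level 4)
Higher level binds tighter
'%' has higher precedence than '^'


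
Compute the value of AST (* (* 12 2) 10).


Evaluate inner: (* 12 2) = 24
Evaluate root: (* 24 10) = 240
Result: 240


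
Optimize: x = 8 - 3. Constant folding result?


8 - 3 = 5 at compile time
Optimized: x = 5


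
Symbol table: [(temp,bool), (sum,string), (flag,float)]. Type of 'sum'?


Lookup 'sum' → type string


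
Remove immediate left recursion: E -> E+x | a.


Left-recursive alternatives: E+x; non-recursive: a
Introduce E': E -> aE', E' -> +xE' | ε


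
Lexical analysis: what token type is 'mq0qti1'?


Pattern: letter/underscore followed by alphanumerics, not a keyword
Type: IDENTIFIER


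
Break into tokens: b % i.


Scan left to right, longest-match per lexeme
Tokens: ID(b), OP(%), ID(i)


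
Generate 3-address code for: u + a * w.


Break into single-operator statements:
t1 = a * w
t2 = u + t1


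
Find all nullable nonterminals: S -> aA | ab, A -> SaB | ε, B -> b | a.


A nonterminal is nullable iff some alternative derives ε (directly, or every symbol in it is nullable)
Nullable: {A}


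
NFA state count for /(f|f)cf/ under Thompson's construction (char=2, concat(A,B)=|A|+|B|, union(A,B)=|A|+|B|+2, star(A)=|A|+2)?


Syntax tree has 4 char leaf(s), 1 union(s), 0 star(s)
chars contribute 4×2 = 8; each union adds +2; each star adds +2
Total: 8 + 2 + 0 = 10 states


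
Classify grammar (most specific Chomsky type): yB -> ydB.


LHS has context (more than one symbol) and |LHS| ≤ |RHS|
Classification: Type 1 (Context-Sensitive)


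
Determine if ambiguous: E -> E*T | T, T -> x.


precedence layered via separate nonterminal T: deterministic
Unambiguous


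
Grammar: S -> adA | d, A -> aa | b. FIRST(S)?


Per alternative of S: FIRST(adA) = {a}; FIRST(d) = {d}
FIRST(S) = {a, d}


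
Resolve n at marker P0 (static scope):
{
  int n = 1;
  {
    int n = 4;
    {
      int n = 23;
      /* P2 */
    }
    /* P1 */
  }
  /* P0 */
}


n declared in the same block as P0
n = 1


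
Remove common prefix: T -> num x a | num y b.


Common prefix: 'num'
Factored: T -> num T', T' -> x a | y b


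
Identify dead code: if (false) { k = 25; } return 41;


condition is constant false, so the whole block is unreachable
Dead: 'if (false) { k = 25; }'


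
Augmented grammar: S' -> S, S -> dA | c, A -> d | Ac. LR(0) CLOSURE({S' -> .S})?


Start: S' -> .S
For each item with dot before a nonterminal B, add B -> .γ for every B-production
Closure: [S' -> .S, S -> .dA, S -> .c]


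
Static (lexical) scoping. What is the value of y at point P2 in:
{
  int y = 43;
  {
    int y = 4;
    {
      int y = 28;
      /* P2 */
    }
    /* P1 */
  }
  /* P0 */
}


y declared in the same block as P2
y = 28


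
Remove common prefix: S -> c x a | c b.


Common prefix: 'c'
Factored: S -> c S', S' -> x a | b


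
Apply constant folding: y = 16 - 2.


16 - 2 = 14 at compile time
Optimized: y = 14


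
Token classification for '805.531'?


Pattern: digits with a decimal point
Type: FLOAT_LITERAL


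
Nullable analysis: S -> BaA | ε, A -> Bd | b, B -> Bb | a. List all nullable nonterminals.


A nonterminal is nullable iff some alternative derives ε (directly, or every symbol in it is nullable)
Nullable: {S}


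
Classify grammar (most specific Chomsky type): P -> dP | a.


Right-linear: every RHS is a terminal or a terminal followed by one nonterminal
Classification: Type 3 (Regular)


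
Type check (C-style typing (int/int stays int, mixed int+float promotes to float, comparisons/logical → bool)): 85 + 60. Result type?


Operand types: int + int
Rule: mixed int/float promotes to float; int/int stays int
Result type: int


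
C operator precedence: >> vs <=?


'>>' is shift (level 8); '<=' is relational (level 7)
Higher level binds tighter
'>>' has higher precedence than '<='


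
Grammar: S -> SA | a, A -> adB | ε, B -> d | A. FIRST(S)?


Per alternative of S: FIRST(SA) = {a}; FIRST(a) = {a}
FIRST(S) = {a}


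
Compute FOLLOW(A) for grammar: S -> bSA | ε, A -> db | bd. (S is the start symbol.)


$ ∈ FOLLOW(S). For each A -> αBβ: add FIRST(β)\{ε} to FOLLOW(B); if β nullable, add FOLLOW(A).
FOLLOW(A) = {$, b, d}


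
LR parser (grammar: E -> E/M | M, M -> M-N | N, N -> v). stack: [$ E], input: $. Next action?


start symbol E on stack, input exhausted
Action: accept


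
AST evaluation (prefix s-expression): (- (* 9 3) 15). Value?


Evaluate inner: (* 9 3) = 27
Evaluate root: (- 27 15) = 12
Result: 12


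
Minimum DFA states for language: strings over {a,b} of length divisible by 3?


Track length mod 3: states 0..2, accept at 0
Minimal DFA: 3 states


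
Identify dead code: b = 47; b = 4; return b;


first assignment to b is overwritten before any read
Dead: 'b = 47'


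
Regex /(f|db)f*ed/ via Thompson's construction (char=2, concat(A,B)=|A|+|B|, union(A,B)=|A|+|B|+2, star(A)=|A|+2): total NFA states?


Syntax tree has 6 char leaf(s), 1 union(s), 1 star(s)
chars contribute 6×2 = 12; each union adds +2; each star adds +2
Total: 12 + 2 + 2 = 16 states


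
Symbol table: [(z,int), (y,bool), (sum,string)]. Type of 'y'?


Lookup 'y' → type bool


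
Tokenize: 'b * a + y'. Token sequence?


Scan left to right, longest-match per lexeme
Tokens: ID(b), OP(*), ID(a), OP(+), ID(y)


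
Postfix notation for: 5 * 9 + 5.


Left to right (same or higher precedence on left)
Postfix: 5 9 * 5 +


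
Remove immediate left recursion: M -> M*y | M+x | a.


Left-recursive alternatives: M*y, M+x; non-recursive: a
Introduce M': M -> aM', M' -> *yM' | +xM' | ε


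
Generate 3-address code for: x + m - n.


Break into single-operator statements:
t1 = x + m
t2 = t1 - n


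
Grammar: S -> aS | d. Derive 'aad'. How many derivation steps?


Derivation: S => aS => aaS => aad
Steps: 3


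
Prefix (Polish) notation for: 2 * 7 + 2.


left-to-right (same/higher precedence on left): tree is (+ (* 2 7) 2)
Prefix: + * 2 7 2


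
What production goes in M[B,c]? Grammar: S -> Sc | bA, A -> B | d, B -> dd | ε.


For [B, c]: ε is nullable and 'c' ∈ FOLLOW(B)
Entry: B -> ε


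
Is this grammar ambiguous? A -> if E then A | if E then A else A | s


dangling else: 'if E then if E then s else s' parses two ways
Ambiguous


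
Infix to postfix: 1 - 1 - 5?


Left to right (same or higher precedence on left)
Postfix: 1 1 - 5 -


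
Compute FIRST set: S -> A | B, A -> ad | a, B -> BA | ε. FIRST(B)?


Per alternative of B: FIRST(BA) = {a}; FIRST(ε) = {ε}
FIRST(B) = {a, ε}


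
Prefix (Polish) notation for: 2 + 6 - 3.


left-to-right (same/higher precedence on left): tree is (- (+ 2 6) 3)
Prefix: - + 2 6 3


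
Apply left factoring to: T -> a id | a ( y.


Common prefix: 'a'
Factored: T -> a T', T' -> id | ( y


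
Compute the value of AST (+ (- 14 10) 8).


Evaluate inner: (- 14 10) = 4
Evaluate root: (+ 4 8) = 12
Result: 12


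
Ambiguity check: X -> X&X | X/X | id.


'id&id/id' has two parse trees (no precedence encoded between & and /)
Ambiguous


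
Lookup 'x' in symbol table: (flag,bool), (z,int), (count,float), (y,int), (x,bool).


Lookup 'x' → type bool


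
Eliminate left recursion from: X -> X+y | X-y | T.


Left-recursive alternatives: X+y, X-y; non-recursive: T
Introduce X': X -> TX', X' -> +yX' | -yX' | ε


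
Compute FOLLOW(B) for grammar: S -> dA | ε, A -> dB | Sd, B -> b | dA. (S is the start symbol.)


$ ∈ FOLLOW(S). For each A -> αBβ: add FIRST(β)\{ε} to FOLLOW(B); if β nullable, add FOLLOW(A).
FOLLOW(B) = {$, d}


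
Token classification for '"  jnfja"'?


Pattern: double-quoted sequence
Type: STRING_LITERAL


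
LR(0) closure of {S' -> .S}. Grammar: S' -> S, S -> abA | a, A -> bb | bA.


Start: S' -> .S
For each item with dot before a nonterminal B, add B -> .γ for every B-production
Closure: [S' -> .S, S -> .abA, S -> .a]


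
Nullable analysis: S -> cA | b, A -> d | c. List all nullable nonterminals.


A nonterminal is nullable iff some alternative derives ε (directly, or every symbol in it is nullable)
Nullable: {}


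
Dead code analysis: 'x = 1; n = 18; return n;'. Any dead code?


x is assigned but never read
Dead: 'x = 1'


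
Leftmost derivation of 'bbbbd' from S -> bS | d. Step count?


Derivation: S => bS => bbS => bbbS => bbbbS => bbbbd
Steps: 5


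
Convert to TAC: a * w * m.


Break into single-operator statements:
t1 = a * w
t2 = t1 * m


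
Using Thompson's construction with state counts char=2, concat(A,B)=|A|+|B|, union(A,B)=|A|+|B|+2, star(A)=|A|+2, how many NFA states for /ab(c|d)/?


Syntax tree has 4 char leaf(s), 1 union(s), 0 star(s)
chars contribute 4×2 = 8; each union adds +2; each star adds +2
Total: 8 + 2 + 0 = 10 states


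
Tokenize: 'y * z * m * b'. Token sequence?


Scan left to right, longest-match per lexeme
Tokens: ID(y), OP(*), ID(z), OP(*), ID(m), OP(*), ID(b)


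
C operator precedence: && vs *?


'*' is multiplicative (level 10); '&&' is logical AND (level 2)
Higher level binds tighter
'*' has higher precedence than '&&'


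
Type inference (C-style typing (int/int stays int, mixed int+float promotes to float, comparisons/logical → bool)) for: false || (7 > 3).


Operand types: bool || bool
Rule: logical operators take bool operands and yield bool
Result type: bool


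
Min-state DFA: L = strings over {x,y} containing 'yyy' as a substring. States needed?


KMP-style automaton: 3 progress states + 1 absorbing accept = 4
Minimal DFA: 4 states


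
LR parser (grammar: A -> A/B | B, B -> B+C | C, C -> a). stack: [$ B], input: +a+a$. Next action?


shift '+' to continue B -> B+C
Action: shift


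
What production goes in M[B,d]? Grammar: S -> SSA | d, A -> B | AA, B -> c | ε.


For [B, d]: ε is nullable and 'd' ∈ FOLLOW(B)
Entry: B -> ε


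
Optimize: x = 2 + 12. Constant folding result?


2 + 12 = 14 at compile time
Optimized: x = 14


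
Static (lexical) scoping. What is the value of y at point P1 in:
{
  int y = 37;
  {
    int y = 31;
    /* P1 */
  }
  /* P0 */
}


y declared in the same block as P1
y = 31


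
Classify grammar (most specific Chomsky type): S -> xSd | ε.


Single nonterminal LHS, but x^n d^n is not regular
Classification: Type 2 (Context-Free)


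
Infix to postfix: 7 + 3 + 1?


Left to right (same or higher precedence on left)
Postfix: 7 3 + 1 +


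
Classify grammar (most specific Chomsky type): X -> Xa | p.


Left-linear: every RHS is a terminal or one nonterminal followed by a terminal
Classification: Type 3 (Regular)


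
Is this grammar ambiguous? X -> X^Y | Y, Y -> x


precedence layered via separate nonterminal Y: deterministic
Unambiguous


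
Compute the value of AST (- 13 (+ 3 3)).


Evaluate inner: (+ 3 3) = 6
Evaluate root: (- 13 6) = 7
Result: 7


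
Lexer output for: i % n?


Scan left to right, longest-match per lexeme
Tokens: ID(i), OP(%), ID(n)


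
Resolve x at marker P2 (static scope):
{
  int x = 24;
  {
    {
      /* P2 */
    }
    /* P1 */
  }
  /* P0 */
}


P2's block does not declare x; resolves to the enclosing declaration at depth 0
x = 24


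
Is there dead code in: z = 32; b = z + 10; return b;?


z is read by b's definition; b is returned
No dead code


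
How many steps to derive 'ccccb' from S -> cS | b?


Derivation: S => cS => ccS => cccS => ccccS => ccccb
Steps: 5


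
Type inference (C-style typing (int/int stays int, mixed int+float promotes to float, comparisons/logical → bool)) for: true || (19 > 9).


Operand types: bool || bool
Rule: logical operators take bool operands and yield bool
Result type: bool


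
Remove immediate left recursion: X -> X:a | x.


Left-recursive alternatives: X:a; non-recursive: x
Introduce X': X -> xX', X' -> :aX' | ε


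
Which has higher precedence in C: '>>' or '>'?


'>>' is shift (level 8); '>' is relational (level 7)
Higher level binds tighter
'>>' has higher precedence than '>'


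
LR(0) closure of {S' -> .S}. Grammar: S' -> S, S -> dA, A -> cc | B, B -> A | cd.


Start: S' -> .S
For each item with dot before a nonterminal B, add B -> .γ for every B-production
Closure: [S' -> .S, S -> .dA]


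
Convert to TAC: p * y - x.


Break into single-operator statements:
t1 = p * y
t2 = t1 - x


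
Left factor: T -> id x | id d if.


Common prefix: 'id'
Factored: T -> id T', T' -> x | d if


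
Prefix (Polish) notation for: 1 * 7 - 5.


left-to-right (same/higher precedence on left): tree is (- (* 1 7) 5)
Prefix: - * 1 7 5


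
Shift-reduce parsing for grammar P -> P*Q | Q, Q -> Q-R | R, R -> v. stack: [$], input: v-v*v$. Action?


no handle on stack; shift 'v'
Action: shift


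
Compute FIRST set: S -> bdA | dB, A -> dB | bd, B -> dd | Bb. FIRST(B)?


Per alternative of B: FIRST(dd) = {d}; FIRST(Bb) = {d}
FIRST(B) = {d}


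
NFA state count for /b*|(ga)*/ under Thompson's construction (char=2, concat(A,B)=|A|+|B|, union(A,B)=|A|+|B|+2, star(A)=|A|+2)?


Syntax tree has 3 char leaf(s), 1 union(s), 2 star(s)
chars contribute 3×2 = 6; each union adds +2; each star adds +2
Total: 6 + 2 + 4 = 12 states


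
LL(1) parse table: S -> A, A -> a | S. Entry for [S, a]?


For [S, a]: 'a' ∈ FIRST(A)
Entry: S -> A


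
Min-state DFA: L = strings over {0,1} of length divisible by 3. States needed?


Track length mod 3: states 0..2, accept at 0
Minimal DFA: 3 states


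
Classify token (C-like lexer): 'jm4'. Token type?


Pattern: letter/underscore followed by alphanumerics, not a keyword
Type: IDENTIFIER


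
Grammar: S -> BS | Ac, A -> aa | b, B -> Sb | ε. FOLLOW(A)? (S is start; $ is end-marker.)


$ ∈ FOLLOW(S). For each A -> αBβ: add FIRST(β)\{ε} to FOLLOW(B); if β nullable, add FOLLOW(A).
FOLLOW(A) = {c}


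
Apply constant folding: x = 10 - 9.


10 - 9 = 1 at compile time
Optimized: x = 1


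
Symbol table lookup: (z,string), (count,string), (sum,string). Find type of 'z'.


Lookup 'z' → type string


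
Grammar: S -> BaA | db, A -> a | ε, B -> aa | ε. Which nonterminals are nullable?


A nonterminal is nullable iff some alternative derives ε (directly, or every symbol in it is nullable)
Nullable: {A, B}


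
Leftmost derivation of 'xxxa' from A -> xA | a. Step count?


Derivation: A => xA => xxA => xxxA => xxxa
Steps: 4


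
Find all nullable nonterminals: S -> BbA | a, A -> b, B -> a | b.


A nonterminal is nullable iff some alternative derives ε (directly, or every symbol in it is nullable)
Nullable: {}


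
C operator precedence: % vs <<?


'%' is multiplicative (level 10); '<<' is shift (level 8)
Higher level binds tighter
'%' has higher precedence than '<<'


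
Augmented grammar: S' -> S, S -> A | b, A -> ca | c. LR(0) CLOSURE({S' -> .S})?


Start: S' -> .S
For each item with dot before a nonterminal B, add B -> .γ for every B-production
Closure: [S' -> .S, S -> .A, S -> .b, A -> .ca, A -> .c]


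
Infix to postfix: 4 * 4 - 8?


Left to right (same or higher precedence on left)
Postfix: 4 4 * 8 -


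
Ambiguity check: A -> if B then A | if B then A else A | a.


dangling else: 'if B then if B then a else a' parses two ways
Ambiguous


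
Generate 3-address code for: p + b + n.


Break into single-operator statements:
t1 = p + b
t2 = t1 + n


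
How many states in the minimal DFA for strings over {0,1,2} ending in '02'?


Track the longest suffix of input matching a prefix of '02': 3 classes (prefixes of length 0..2)
Minimal DFA: 3 states


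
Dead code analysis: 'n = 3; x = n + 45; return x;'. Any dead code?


n is read by x's definition; x is returned
No dead code


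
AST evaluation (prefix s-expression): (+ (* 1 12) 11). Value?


Evaluate inner: (* 1 12) = 12
Evaluate root: (+ 12 11) = 23
Result: 23


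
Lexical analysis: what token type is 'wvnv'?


Pattern: letter/underscore followed by alphanumerics, not a keyword
Type: IDENTIFIER


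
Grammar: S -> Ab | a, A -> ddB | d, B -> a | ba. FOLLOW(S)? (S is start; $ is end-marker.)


$ ∈ FOLLOW(S). For each A -> αBβ: add FIRST(β)\{ε} to FOLLOW(B); if β nullable, add FOLLOW(A).
FOLLOW(S) = {$}


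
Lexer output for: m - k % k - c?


Scan left to right, longest-match per lexeme
Tokens: ID(m), OP(-), ID(k), OP(%), ID(k), OP(-), ID(c)


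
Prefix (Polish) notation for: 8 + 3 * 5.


'*' binds tighter: tree is (+ 8 (* 3 5))
Prefix: + 8 * 3 5


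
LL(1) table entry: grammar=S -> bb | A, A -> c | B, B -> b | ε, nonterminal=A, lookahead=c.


For [A, c]: 'c' ∈ FIRST(c)
Entry: A -> c


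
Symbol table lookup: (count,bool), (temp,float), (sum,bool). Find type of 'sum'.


Lookup 'sum' → type bool


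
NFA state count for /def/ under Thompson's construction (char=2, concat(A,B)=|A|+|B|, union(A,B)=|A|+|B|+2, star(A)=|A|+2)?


Syntax tree has 3 char leaf(s), 0 union(s), 0 star(s)
chars contribute 3×2 = 6; each union adds +2; each star adds +2
Total: 6 + 0 + 0 = 6 states


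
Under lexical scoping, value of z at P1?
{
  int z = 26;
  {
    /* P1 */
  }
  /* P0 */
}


P1's block does not declare z; resolves to the enclosing declaration at depth 0
z = 26


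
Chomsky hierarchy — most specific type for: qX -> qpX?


LHS has context (more than one symbol) and |LHS| ≤ |RHS|
Classification: Type 1 (Context-Sensitive)


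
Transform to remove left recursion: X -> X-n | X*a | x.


Left-recursive alternatives: X-n, X*a; non-recursive: x
Introduce X': X -> xX', X' -> -nX' | *aX' | ε


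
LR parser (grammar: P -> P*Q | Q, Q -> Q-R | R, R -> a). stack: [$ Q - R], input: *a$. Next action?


handle 'Q-R' on top
Action: reduce (Q -> Q-R)


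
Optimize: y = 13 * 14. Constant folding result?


13 * 14 = 182 at compile time
Optimized: y = 182


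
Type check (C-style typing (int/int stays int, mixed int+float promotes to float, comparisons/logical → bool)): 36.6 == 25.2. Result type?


Operand types: float == float
Rule: comparison yields bool
Result type: bool


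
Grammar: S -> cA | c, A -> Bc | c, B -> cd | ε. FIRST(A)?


Per alternative of A: FIRST(Bc) = {c}; FIRST(c) = {c}
FIRST(A) = {c}


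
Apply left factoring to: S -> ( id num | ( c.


Common prefix: '('
Factored: S -> ( S', S' -> id num | c


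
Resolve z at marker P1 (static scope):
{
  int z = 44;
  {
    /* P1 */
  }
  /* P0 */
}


P1's block does not declare z; resolves to the enclosing declaration at depth 0
z = 44


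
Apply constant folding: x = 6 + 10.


6 + 10 = 16 at compile time
Optimized: x = 16


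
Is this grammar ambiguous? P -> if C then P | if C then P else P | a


dangling else: 'if C then if C then a else a' parses two ways
Ambiguous


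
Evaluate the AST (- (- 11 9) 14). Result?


Evaluate inner: (- 11 9) = 2
Evaluate root: (- 2 14) = -12
Result: -12


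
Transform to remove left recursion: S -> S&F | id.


Left-recursive alternatives: S&F; non-recursive: id
Introduce S': S -> idS', S' -> &FS' | ε


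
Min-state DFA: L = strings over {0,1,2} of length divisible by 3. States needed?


Track length mod 3: states 0..2, accept at 0
Minimal DFA: 3 states


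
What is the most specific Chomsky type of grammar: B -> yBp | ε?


Single nonterminal LHS, but y^n p^n is not regular
Classification: Type 2 (Context-Free)


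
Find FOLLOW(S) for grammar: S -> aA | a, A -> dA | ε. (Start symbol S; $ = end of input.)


$ ∈ FOLLOW(S). For each A -> αBβ: add FIRST(β)\{ε} to FOLLOW(B); if β nullable, add FOLLOW(A).
FOLLOW(S) = {$}


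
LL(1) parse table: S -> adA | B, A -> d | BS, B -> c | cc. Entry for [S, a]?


For [S, a]: 'a' ∈ FIRST(adA)
Entry: S -> adA


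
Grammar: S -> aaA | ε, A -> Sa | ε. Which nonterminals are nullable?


A nonterminal is nullable iff some alternative derives ε (directly, or every symbol in it is nullable)
Nullable: {A, S}


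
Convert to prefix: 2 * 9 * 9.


left-to-right (same/higher precedence on left): tree is (* (* 2 9) 9)
Prefix: * * 2 9 9


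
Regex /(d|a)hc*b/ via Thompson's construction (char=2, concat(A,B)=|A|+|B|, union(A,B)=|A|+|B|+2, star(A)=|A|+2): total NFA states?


Syntax tree has 5 char leaf(s), 1 union(s), 1 star(s)
chars contribute 5×2 = 10; each union adds +2; each star adds +2
Total: 10 + 2 + 2 = 14 states


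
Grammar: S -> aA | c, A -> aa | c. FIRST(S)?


Per alternative of S: FIRST(aA) = {a}; FIRST(c) = {c}
FIRST(S) = {a, c}


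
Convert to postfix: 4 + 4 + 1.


Left to right (same or higher precedence on left)
Postfix: 4 4 + 1 +


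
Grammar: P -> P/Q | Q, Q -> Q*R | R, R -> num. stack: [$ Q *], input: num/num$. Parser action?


no handle; shift 'num'
Action: shift


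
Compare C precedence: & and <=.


'<=' is relational (level 7); '&' is bitwise AND (level 5)
Higher level binds tighter
'<=' has higher precedence than '&'


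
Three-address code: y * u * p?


Break into single-operator statements:
t1 = y * u
t2 = t1 * p


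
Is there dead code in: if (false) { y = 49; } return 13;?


condition is constant false, so the whole block is unreachable
Dead: 'if (false) { y = 49; }'


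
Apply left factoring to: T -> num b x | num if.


Common prefix: 'num'
Factored: T -> num T', T' -> b x | if


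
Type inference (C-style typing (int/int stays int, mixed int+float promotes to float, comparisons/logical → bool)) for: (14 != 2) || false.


Operand types: bool || bool
Rule: logical operators take bool operands and yield bool
Result type: bool


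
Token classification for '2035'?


Pattern: digits only
Type: INTEGER_LITERAL


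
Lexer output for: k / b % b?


Scan left to right, longest-match per lexeme
Tokens: ID(k), OP(/), ID(b), OP(%), ID(b)


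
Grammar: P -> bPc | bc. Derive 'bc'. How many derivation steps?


Derivation: P => bc
Steps: 1


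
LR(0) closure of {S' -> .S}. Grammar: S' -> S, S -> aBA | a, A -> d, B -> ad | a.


Start: S' -> .S
For each item with dot before a nonterminal B, add B -> .γ for every B-production
Closure: [S' -> .S, S -> .aBA, S -> .a]


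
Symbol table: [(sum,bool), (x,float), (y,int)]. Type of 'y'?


Lookup 'y' → type int


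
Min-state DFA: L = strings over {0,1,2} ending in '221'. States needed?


Track the longest suffix of input matching a prefix of '221': 4 classes (prefixes of length 0..3)
Minimal DFA: 4 states


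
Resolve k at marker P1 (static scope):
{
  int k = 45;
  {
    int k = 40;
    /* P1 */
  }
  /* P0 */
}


k declared in the same block as P1
k = 40


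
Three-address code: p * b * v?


Break into single-operator statements:
t1 = p * b
t2 = t1 * v


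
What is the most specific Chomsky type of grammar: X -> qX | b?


Right-linear: every RHS is a terminal or a terminal followed by one nonterminal
Classification: Type 3 (Regular)


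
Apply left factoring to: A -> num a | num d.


Common prefix: 'num'
Factored: A -> num A', A' -> a | d


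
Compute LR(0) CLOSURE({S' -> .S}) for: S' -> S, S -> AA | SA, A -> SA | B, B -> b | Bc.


Start: S' -> .S
For each item with dot before a nonterminal B, add B -> .γ for every B-production
Closure: [S' -> .S, S -> .AA, S -> .SA, A -> .SA, A -> .B, B -> .b, B -> .Bc]


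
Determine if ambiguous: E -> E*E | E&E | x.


'x*x&x' has two parse trees (no precedence encoded between * and &)
Ambiguous


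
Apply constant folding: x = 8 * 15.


8 * 15 = 120 at compile time
Optimized: x = 120


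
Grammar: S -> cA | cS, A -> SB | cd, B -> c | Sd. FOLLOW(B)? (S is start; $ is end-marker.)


$ ∈ FOLLOW(S). For each A -> αBβ: add FIRST(β)\{ε} to FOLLOW(B); if β nullable, add FOLLOW(A).
FOLLOW(B) = {$, c, d}


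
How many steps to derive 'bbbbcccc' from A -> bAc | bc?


Derivation: A => bAc => bbAcc => bbbAccc => bbbbcccc
Steps: 4


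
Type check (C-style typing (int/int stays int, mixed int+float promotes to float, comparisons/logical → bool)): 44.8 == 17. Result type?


Operand types: float == int
Rule: comparison yields bool
Result type: bool


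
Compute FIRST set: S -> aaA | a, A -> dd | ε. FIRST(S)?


Per alternative of S: FIRST(aaA) = {a}; FIRST(a) = {a}
FIRST(S) = {a}


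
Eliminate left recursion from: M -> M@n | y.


Left-recursive alternatives: M@n; non-recursive: y
Introduce M': M -> yM', M' -> @nM' | ε


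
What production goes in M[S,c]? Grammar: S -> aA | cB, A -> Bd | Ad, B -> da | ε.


For [S, c]: 'c' ∈ FIRST(cB)
Entry: S -> cB


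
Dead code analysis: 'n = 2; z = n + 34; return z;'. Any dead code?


n is read by z's definition; z is returned
No dead code


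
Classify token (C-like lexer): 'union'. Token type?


Pattern: reserved word
Type: KEYWORD


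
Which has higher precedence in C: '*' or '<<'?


'*' is multiplicative (level 10); '<<' is shift (level 8)
Higher level binds tighter
'*' has higher precedence than '<<'


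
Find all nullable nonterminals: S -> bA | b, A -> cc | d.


A nonterminal is nullable iff some alternative derives ε (directly, or every symbol in it is nullable)
Nullable: {}


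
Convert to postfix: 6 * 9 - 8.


Left to right (same or higher precedence on left)
Postfix: 6 9 * 8 -


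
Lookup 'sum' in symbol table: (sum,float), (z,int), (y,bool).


Lookup 'sum' → type float


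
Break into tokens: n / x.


Scan left to right, longest-match per lexeme
Tokens: ID(n), OP(/), ID(x)


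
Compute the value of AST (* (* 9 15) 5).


Evaluate inner: (* 9 15) = 135
Evaluate root: (* 135 5) = 675
Result: 675


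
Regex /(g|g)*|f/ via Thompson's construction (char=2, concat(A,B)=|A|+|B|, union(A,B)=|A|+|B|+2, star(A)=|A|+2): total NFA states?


Syntax tree has 3 char leaf(s), 2 union(s), 1 star(s)
chars contribute 3×2 = 6; each union adds +2; each star adds +2
Total: 6 + 4 + 2 = 12 states


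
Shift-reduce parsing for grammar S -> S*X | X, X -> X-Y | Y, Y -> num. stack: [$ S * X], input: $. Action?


handle 'S*X' on top; lookahead ∈ FOLLOW(S) = {*, $}
Action: reduce (S -> S*X)


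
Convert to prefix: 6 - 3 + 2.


left-to-right (same/higher precedence on left): tree is (+ (- 6 3) 2)
Prefix: + - 6 3 2


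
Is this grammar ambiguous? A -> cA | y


right-linear, alternatives start with distinct terminals 'c' vs 'y': unique leftmost derivation
Unambiguous


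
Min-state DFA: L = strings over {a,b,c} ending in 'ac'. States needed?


Track the longest suffix of input matching a prefix of 'ac': 3 classes (prefixes of length 0..2)
Minimal DFA: 3 states


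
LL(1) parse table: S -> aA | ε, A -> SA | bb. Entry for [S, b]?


For [S, b]: ε is nullable and 'b' ∈ FOLLOW(S)
Entry: S -> ε


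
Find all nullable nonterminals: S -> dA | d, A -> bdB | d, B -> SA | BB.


A nonterminal is nullable iff some alternative derives ε (directly, or every symbol in it is nullable)
Nullable: {}


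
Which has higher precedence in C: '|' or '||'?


'|' is bitwise OR (level 3); '||' is logical OR (level 1)
Higher level binds tighter
'|' has higher precedence than '||'


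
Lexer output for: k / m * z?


Scan left to right, longest-match per lexeme
Tokens: ID(k), OP(/), ID(m), OP(*), ID(z)


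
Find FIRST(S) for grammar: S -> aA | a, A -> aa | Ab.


Per alternative of S: FIRST(aA) = {a}; FIRST(a) = {a}
FIRST(S) = {a}


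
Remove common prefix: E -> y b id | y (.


Common prefix: 'y'
Factored: E -> y E', E' -> b id | (


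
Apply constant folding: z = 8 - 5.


8 - 5 = 3 at compile time
Optimized: z = 3


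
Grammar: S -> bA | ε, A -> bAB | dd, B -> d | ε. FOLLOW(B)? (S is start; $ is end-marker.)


$ ∈ FOLLOW(S). For each A -> αBβ: add FIRST(β)\{ε} to FOLLOW(B); if β nullable, add FOLLOW(A).
FOLLOW(B) = {$, d}


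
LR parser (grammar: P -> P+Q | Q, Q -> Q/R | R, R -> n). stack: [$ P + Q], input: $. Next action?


handle 'P+Q' on top; lookahead ∈ FOLLOW(P) = {+, $}
Action: reduce (P -> P+Q)


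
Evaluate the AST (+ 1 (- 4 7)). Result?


Evaluate inner: (- 4 7) = -3
Evaluate root: (+ 1 -3) = -2
Result: -2


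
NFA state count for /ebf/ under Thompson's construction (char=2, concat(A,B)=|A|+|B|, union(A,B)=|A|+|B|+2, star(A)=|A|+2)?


Syntax tree has 3 char leaf(s), 0 union(s), 0 star(s)
chars contribute 3×2 = 6; each union adds +2; each star adds +2
Total: 6 + 0 + 0 = 6 states


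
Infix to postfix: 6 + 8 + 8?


Left to right (same or higher precedence on left)
Postfix: 6 8 + 8 +


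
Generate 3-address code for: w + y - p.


Break into single-operator statements:
t1 = w + y
t2 = t1 - p


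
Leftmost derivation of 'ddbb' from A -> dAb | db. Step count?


Derivation: A => dAb => ddbb
Steps: 2


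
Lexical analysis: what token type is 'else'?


Pattern: reserved word
Type: KEYWORD


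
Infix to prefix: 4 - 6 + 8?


left-to-right (same/higher precedence on left): tree is (+ (- 4 6) 8)
Prefix: + - 4 6 8


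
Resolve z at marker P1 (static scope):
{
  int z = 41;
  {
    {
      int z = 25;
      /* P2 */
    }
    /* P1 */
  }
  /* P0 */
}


P1's block does not declare z; resolves to the enclosing declaration at depth 0
z = 41


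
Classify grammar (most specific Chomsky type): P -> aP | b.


Right-linear: every RHS is a terminal or a terminal followed by one nonterminal
Classification: Type 3 (Regular)


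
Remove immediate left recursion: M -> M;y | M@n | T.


Left-recursive alternatives: M;y, M@n; non-recursive: T
Introduce M': M -> TM', M' -> ;yM' | @nM' | ε


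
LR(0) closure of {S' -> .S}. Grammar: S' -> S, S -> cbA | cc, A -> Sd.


Start: S' -> .S
For each item with dot before a nonterminal B, add B -> .γ for every B-production
Closure: [S' -> .S, S -> .cbA, S -> .cc]


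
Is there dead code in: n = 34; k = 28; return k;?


n is assigned but never read
Dead: 'n = 34'


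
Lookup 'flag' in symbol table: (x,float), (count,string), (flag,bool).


Lookup 'flag' → type bool


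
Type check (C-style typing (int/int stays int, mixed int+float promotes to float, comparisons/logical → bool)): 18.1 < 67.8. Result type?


Operand types: float < float
Rule: comparison yields bool
Result type: bool


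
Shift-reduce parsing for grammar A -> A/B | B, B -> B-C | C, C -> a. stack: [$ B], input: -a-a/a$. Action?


shift '-' to continue B -> B-C
Action: shift


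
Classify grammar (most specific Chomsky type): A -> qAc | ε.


Single nonterminal LHS, but q^n c^n is not regular
Classification: Type 2 (Context-Free)


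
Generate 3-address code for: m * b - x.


Break into single-operator statements:
t1 = m * b
t2 = t1 - x


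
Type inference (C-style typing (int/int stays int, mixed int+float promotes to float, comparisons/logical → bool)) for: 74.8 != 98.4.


Operand types: float != float
Rule: comparison yields bool
Result type: bool


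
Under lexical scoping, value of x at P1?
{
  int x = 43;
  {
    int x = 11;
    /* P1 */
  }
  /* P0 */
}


x declared in the same block as P1
x = 11


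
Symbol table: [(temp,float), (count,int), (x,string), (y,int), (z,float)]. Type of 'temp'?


Lookup 'temp' → type float


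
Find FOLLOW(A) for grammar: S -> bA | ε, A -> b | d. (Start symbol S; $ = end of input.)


$ ∈ FOLLOW(S). For each A -> αBβ: add FIRST(β)\{ε} to FOLLOW(B); if β nullable, add FOLLOW(A).
FOLLOW(A) = {$}


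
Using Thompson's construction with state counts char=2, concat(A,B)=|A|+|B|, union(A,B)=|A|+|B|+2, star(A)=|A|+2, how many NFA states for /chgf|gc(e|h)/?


Syntax tree has 8 char leaf(s), 2 union(s), 0 star(s)
chars contribute 8×2 = 16; each union adds +2; each star adds +2
Total: 16 + 4 + 0 = 20 states


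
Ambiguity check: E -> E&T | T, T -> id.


precedence layered via separate nonterminal T: deterministic
Unambiguous


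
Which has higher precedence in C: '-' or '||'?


'-' is additive (level 9); '||' is logical OR (level 1)
Higher level binds tighter
'-' has higher precedence than '||'


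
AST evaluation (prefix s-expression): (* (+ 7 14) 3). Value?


Evaluate inner: (+ 7 14) = 21
Evaluate root: (* 21 3) = 63
Result: 63


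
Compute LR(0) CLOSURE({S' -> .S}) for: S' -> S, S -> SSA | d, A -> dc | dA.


Start: S' -> .S
For each item with dot before a nonterminal B, add B -> .γ for every B-production
Closure: [S' -> .S, S -> .SSA, S -> .d]


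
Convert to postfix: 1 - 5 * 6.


* has higher precedence, evaluate 5*6 first
Postfix: 1 5 6 * -


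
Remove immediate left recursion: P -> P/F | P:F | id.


Left-recursive alternatives: P/F, P:F; non-recursive: id
Introduce P': P -> idP', P' -> /FP' | :FP' | ε


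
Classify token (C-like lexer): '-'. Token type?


Pattern: operator symbol
Type: OPERATOR


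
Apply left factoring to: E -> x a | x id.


Common prefix: 'x'
Factored: E -> x E', E' -> a | id


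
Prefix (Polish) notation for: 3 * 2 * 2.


left-to-right (same/higher precedence on left): tree is (* (* 3 2) 2)
Prefix: * * 3 2 2


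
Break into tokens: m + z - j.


Scan left to right, longest-match per lexeme
Tokens: ID(m), OP(+), ID(z), OP(-), ID(j)


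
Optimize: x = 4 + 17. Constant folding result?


4 + 17 = 21 at compile time
Optimized: x = 21


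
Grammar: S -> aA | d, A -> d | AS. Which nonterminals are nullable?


A nonterminal is nullable iff some alternative derives ε (directly, or every symbol in it is nullable)
Nullable: {}


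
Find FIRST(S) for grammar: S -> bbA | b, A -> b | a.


Per alternative of S: FIRST(bbA) = {b}; FIRST(b) = {b}
FIRST(S) = {b}


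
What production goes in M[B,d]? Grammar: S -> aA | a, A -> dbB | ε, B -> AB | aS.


For [B, d]: 'd' ∈ FIRST(AB)
Entry: B -> AB


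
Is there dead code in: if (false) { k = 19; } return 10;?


condition is constant false, so the whole block is unreachable
Dead: 'if (false) { k = 19; }'


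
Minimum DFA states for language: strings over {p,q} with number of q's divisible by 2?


Track (count of q) mod 2: states 0..1, accept at 0
Minimal DFA: 2 states


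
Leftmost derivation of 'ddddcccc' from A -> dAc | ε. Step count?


Derivation: A => dAc => ddAcc => dddAccc => ddddAcccc => ddddcccc
Steps: 5


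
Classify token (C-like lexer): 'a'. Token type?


Pattern: letter/underscore followed by alphanumerics, not a keyword
Type: IDENTIFIER


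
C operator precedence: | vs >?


'>' is relational (level 7); '|' is bitwise OR (level 3)
Higher level binds tighter
'>' has higher precedence than '|'


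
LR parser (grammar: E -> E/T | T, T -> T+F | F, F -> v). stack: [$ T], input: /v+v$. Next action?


lookahead ∉ {+} so T won't extend; reduce E -> T
Action: reduce (E -> T)


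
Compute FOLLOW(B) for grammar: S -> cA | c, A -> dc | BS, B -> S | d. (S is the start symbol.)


$ ∈ FOLLOW(S). For each A -> αBβ: add FIRST(β)\{ε} to FOLLOW(B); if β nullable, add FOLLOW(A).
FOLLOW(B) = {c}


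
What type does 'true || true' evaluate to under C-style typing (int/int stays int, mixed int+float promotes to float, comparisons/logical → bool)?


Operand types: bool || bool
Rule: logical operators take bool operands and yield bool
Result type: bool


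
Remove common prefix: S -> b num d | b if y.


Common prefix: 'b'
Factored: S -> b S', S' -> num d | if y


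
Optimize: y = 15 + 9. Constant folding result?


15 + 9 = 24 at compile time
Optimized: y = 24


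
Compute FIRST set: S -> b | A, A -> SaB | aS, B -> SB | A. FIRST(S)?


Per alternative of S: FIRST(b) = {b}; FIRST(A) = {a, b}
FIRST(S) = {a, b}


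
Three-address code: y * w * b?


Break into single-operator statements:
t1 = y * w
t2 = t1 * b


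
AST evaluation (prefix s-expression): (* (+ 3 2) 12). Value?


Evaluate inner: (+ 3 2) = 5
Evaluate root: (* 5 12) = 60
Result: 60


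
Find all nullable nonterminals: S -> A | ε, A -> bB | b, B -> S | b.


A nonterminal is nullable iff some alternative derives ε (directly, or every symbol in it is nullable)
Nullable: {B, S}


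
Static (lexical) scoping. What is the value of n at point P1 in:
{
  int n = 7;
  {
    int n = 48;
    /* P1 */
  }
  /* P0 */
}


n declared in the same block as P1
n = 48


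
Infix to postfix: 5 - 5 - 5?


Left to right (same or higher precedence on left)
Postfix: 5 5 - 5 -


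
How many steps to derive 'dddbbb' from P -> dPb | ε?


Derivation: P => dPb => ddPbb => dddPbbb => dddbbb
Steps: 4


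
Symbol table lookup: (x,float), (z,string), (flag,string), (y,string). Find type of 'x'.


Lookup 'x' → type float


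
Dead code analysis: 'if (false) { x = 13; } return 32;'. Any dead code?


condition is constant false, so the whole block is unreachable
Dead: 'if (false) { x = 13; }'


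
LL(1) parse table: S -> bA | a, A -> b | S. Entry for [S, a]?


For [S, a]: 'a' ∈ FIRST(a)
Entry: S -> a


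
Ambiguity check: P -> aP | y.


right-linear, alternatives start with distinct terminals 'a' vs 'y': unique leftmost derivation
Unambiguous


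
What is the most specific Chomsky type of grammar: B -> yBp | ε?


Single nonterminal LHS, but y^n p^n is not regular
Classification: Type 2 (Context-Free)


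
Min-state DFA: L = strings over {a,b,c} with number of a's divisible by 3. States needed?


Track (count of a) mod 3: states 0..2, accept at 0
Minimal DFA: 3 states


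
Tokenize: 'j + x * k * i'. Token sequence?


Scan left to right, longest-match per lexeme
Tokens: ID(j), OP(+), ID(x), OP(*), ID(k), OP(*), ID(i)


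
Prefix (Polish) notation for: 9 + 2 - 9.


left-to-right (same/higher precedence on left): tree is (- (+ 9 2) 9)
Prefix: - + 9 2 9


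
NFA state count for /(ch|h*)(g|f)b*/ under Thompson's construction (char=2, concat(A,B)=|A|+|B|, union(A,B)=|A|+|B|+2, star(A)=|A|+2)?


Syntax tree has 6 char leaf(s), 2 union(s), 2 star(s)
chars contribute 6×2 = 12; each union adds +2; each star adds +2
Total: 12 + 4 + 4 = 20 states


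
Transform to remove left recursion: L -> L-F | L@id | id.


Left-recursive alternatives: L-F, L@id; non-recursive: id
Introduce L': L -> idL', L' -> -FL' | @idL' | ε
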